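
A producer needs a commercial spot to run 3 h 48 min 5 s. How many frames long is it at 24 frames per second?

3 h 48 min 5 s = 13685 s.
Frames = 13685 × 24 = 328440.

328440 frames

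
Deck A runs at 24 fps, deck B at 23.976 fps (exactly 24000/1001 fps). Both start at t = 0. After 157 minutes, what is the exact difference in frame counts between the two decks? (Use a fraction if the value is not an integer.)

226080/1001 frames

157 min = 9420 s.
A emits 24 × 9420 = 226080 frames; B emits 24000/1001 × 9420 = 226080000/1001.
Difference = 226080/1001 frames (≈ 225.8541); B is behind A.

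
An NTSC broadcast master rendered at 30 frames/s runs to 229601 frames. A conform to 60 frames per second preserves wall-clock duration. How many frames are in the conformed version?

Target frames = source frames × (target rate / source rate) = 229601 × (60)/(30) = 229601 × 2 = 459202.

459202 frames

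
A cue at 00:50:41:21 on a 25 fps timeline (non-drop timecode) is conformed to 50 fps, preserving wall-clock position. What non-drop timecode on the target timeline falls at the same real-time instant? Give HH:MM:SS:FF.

00:50:41:42

Source frame index: (0×3600 + 50×60 + 41) × 25 + 21 = 76046.
Real time: 76046 / (25) = 76046/25 s.
Target frame: (76046/25) × (50) = 152092.
At 50 labels/s: frame 152092 → 00:50:41:42.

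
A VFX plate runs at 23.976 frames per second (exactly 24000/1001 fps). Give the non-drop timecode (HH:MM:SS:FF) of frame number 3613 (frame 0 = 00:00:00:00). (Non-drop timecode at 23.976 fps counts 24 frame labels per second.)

00:02:30:13

3613 ÷ 24 = 150 full seconds, remainder 13 frames.
150 s = 0 h 2 min 30 s.
Timecode: 00:02:30:13.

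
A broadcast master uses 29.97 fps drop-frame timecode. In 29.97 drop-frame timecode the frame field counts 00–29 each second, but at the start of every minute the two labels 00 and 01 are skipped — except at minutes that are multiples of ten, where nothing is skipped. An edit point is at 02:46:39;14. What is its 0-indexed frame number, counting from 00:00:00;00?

As if non-drop at 30 labels/s: (2 × 3600 + 46 × 60 + 39) × 30 + 14 = 299984.
Minute boundaries passed: 166; those not divisible by 10: 166 − 16 = 150; dropped labels = 2 × 150 = 300.
Actual frame index = 299984 − 300 = 299684.

299684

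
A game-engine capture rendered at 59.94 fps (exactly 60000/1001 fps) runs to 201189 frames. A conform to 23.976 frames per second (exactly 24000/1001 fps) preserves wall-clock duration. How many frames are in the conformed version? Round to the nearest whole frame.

80476 frames

Frames at target rate = 201189 × (24000/1001) / (60000/1001) = 402378/5 ≈ 80475.600.
Nearest whole frame: 80476.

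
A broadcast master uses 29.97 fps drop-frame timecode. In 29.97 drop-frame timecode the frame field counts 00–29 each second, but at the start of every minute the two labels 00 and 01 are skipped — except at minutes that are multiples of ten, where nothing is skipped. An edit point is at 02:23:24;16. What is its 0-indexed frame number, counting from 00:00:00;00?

257878

Complete 10-minute blocks: 14, each 17982 frames → 251748.
Remaining 3 whole minutes in the current block: 1800 + 2 × 1798 = 5396 frames.
Within the current minute: 24 × 30 + 16 − 2 = 734 (labels ;00/;01 skipped at this minute). Total = 251748 + 5396 + 734 = 257878.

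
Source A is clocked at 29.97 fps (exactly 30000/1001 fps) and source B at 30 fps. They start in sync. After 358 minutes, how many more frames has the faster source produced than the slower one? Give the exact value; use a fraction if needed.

644400/1001 frames

358 min = 21480 s.
A emits 30000/1001 × 21480 = 644400000/1001 frames; B emits 30 × 21480 = 644400.
Difference = 644400/1001 frames (≈ 643.7562); B is ahead of A.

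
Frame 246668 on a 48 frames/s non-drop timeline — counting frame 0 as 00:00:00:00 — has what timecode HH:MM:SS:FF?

01:25:38:44

246668 ÷ 48 = 5138 full seconds, remainder 44 frames.
5138 s = 1 h 25 min 38 s.
Timecode: 01:25:38:44.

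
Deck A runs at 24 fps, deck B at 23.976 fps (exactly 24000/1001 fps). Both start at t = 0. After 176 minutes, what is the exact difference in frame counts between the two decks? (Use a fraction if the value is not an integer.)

23040/91 frames

176 min = 10560 s.
A emits 24 × 10560 = 253440 frames; B emits 24000/1001 × 10560 = 23040000/91.
Difference = 23040/91 frames (≈ 253.1868); B is behind A.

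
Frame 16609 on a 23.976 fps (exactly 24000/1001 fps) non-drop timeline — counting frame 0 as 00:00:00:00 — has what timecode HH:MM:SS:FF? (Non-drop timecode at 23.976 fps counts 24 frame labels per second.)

00:11:32:01

16609 ÷ 24 = 692 full seconds, remainder 1 frame.
692 s = 0 h 11 min 32 s.
Timecode: 00:11:32:01.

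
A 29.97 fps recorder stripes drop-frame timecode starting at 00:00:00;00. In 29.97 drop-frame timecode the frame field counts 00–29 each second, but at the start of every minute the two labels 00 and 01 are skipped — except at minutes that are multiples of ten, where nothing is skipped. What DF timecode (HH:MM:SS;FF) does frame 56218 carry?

00:31:15;24

Ten DF minutes hold 17982 frames, so frame 56218 lies in block 3 (frames 53946–71927) with 2272 frames into that block.
The block's first minute is 1800 frames and the rest 1798 each; 2272 frames reaches minute 1, so 3 × 18 + 1 × 2 = 56 labels have been skipped so far.
Adding those back, label number 56218 + 56 = 56274 at 30 labels/s is 1875 s + 24 f = 0 h 31 min 15 s frame 24, i.e. 00:31:15;24.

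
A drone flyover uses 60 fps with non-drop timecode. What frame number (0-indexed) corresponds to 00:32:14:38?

Total seconds to the label: (0 × 3600 + 32 × 60 + 14) = 1934.
Frame index = 1934 × 60 + 38 = 116078.

116078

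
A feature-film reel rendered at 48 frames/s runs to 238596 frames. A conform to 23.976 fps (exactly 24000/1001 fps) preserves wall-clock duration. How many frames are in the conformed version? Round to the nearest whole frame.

119179 frames

Frames at target rate = 238596 × (24000/1001) / (48) = 119298000/1001 ≈ 119178.821.
Nearest whole frame: 119179.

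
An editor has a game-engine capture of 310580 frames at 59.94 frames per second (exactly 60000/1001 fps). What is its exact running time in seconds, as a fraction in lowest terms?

Running time = 310580 ÷ (60000/1001) = 310580 × 1001/60000 = 15544529/3000 s.

15544529/3000 seconds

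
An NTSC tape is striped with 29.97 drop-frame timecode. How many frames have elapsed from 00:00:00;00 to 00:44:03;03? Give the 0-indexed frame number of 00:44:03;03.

79213

Complete 10-minute blocks: 4, each 17982 frames → 71928.
Remaining 4 whole minutes in the current block: 1800 + 3 × 1798 = 7194 frames.
Within the current minute: 3 × 30 + 3 − 2 = 91 (labels ;00/;01 skipped at this minute). Total = 71928 + 7194 + 91 = 79213.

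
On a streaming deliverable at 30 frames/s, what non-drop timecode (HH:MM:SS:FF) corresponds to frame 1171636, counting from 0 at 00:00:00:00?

1171636 ÷ 30 = 39054 full seconds, remainder 16 frames.
39054 s = 10 h 50 min 54 s.
Timecode: 10:50:54:16.

10:50:54:16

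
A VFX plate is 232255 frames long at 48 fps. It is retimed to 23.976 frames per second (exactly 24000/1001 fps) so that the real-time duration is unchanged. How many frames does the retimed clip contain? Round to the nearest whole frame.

116011 frames

Frames at target rate = 232255 × (24000/1001) / (48) = 116127500/1001 ≈ 116011.489.
Nearest whole frame: 116011.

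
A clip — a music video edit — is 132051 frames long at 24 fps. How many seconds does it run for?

Running time = 132051 / (24) = 5502.125 s.

5502.125 seconds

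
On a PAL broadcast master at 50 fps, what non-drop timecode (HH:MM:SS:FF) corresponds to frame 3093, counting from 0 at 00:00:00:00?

00:01:01:43

3093 ÷ 50 = 61 full seconds, remainder 43 frames.
61 s = 0 h 1 min 1 s.
Timecode: 00:01:01:43.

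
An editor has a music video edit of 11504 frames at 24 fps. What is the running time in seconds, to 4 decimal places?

Running time = 11504 × 1/24 = 1438/3 s ≈ 479.3333 s.

479.3333 seconds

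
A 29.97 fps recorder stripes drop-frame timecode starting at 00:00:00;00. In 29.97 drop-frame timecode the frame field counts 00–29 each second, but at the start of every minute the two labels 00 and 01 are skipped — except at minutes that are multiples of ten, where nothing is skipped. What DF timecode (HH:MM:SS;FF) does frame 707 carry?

00:00:23;17

Each 10-minute DF block holds 10 × 60 × 30 − 9 × 2 = 17982 frames. 707 ÷ 17982 → 0 full blocks, remainder 707.
Within the partial block the first minute is 1800 frames and each further minute 1798, so 0 further minute boundaries passed. Total skipped labels = 18 × 0 + 2 × 0 = 0.
Non-drop label index = 707 + 0 = 707; at 30 labels/s that is 00:00:23:17, i.e. DF 00:00:23;17.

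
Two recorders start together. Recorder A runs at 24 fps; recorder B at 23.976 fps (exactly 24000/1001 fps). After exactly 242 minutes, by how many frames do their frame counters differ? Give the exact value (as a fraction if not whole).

242 min = 14520 s.
A emits 24 × 14520 = 348480 frames; B emits 24000/1001 × 14520 = 31680000/91.
Difference = 31680/91 frames (≈ 348.1319); B is behind A.

31680/91 frames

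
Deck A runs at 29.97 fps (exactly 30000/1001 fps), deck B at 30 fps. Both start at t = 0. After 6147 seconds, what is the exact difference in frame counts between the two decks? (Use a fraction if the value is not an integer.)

A emits 30000/1001 × 6147 = 184410000/1001 frames; B emits 30 × 6147 = 184410.
Difference = 184410/1001 frames (≈ 184.2258); B is ahead of A.

184410/1001 frames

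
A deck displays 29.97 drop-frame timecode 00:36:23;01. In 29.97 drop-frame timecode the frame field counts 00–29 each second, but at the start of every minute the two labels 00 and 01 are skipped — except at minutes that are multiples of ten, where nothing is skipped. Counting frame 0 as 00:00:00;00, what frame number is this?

65425

Complete 10-minute blocks: 3, each 17982 frames → 53946.
Remaining 6 whole minutes in the current block: 1800 + 5 × 1798 = 10790 frames.
Within the current minute: 23 × 30 + 1 − 2 = 689 (labels ;00/;01 skipped at this minute). Total = 53946 + 10790 + 689 = 65425.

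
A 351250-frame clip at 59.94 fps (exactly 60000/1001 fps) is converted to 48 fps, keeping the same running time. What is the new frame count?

281281 frames

Target frames = source frames × (target rate / source rate) = 351250 × (48)/(60000/1001) = 351250 × 1001/1250 = 281281.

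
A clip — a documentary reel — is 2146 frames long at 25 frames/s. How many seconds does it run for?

85.84 seconds

Running time = 2146 / (25) = 85.84 s.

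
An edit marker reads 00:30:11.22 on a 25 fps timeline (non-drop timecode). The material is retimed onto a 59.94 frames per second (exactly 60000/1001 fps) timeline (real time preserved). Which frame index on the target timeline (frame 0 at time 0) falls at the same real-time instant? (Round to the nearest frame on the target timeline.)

frame 108604

Source frame index: (0×3600 + 30×60 + 11) × 25 + 22 = 45297.
Real time: 45297 / (25) = 45297/25 s.
Target frame: (45297/25) × (60000/1001) = 15530400/143 ≈ 108604.196 → 108604.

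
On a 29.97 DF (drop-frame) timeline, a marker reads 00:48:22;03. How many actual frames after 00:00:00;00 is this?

Complete 10-minute blocks: 4, each 17982 frames → 71928.
Remaining 8 whole minutes in the current block: 1800 + 7 × 1798 = 14386 frames.
Within the current minute: 22 × 30 + 3 − 2 = 661 (labels ;00/;01 skipped at this minute). Total = 71928 + 14386 + 661 = 86975.

86975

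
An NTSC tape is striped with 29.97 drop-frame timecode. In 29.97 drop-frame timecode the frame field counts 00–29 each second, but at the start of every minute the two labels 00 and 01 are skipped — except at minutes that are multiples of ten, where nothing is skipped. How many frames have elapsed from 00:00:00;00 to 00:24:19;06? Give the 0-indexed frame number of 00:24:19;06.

43732

Complete 10-minute blocks: 2, each 17982 frames → 35964.
Remaining 4 whole minutes in the current block: 1800 + 3 × 1798 = 7194 frames.
Within the current minute: 19 × 30 + 6 − 2 = 574 (labels ;00/;01 skipped at this minute). Total = 35964 + 7194 + 574 = 43732.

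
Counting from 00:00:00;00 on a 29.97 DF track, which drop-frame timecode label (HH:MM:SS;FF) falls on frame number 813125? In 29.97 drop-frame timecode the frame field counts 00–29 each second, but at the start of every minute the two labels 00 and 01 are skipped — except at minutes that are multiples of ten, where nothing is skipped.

07:32:11;09

Ten DF minutes hold 17982 frames, so frame 813125 lies in block 45 (frames 809190–827171) with 3935 frames into that block.
The block's first minute is 1800 frames and the rest 1798 each; 3935 frames reaches minute 2, so 45 × 18 + 2 × 2 = 814 labels have been skipped so far.
Adding those back, label number 813125 + 814 = 813939 at 30 labels/s is 27131 s + 9 f = 7 h 32 min 11 s frame 9, i.e. 07:32:11;09.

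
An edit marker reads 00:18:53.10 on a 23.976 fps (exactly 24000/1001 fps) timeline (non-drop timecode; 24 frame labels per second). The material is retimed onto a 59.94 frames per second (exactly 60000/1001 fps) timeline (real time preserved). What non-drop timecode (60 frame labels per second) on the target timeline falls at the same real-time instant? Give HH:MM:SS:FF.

Source frame index: (0×3600 + 18×60 + 53) × 24 + 10 = 27202.
Real time: 27202 / (24000/1001) = 13614601/12000 s.
Target frame: (13614601/12000) × (60000/1001) = 68005.
At 60 labels/s: frame 68005 → 00:18:53:25.

00:18:53:25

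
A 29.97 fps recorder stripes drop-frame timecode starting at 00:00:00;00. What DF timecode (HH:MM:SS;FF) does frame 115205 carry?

01:04:04;01

Each 10-minute DF block holds 10 × 60 × 30 − 9 × 2 = 17982 frames. 115205 ÷ 17982 → 6 full blocks, remainder 7313.
Within the partial block the first minute is 1800 frames and each further minute 1798, so 4 further minute boundaries passed. Total skipped labels = 18 × 6 + 2 × 4 = 116.
Non-drop label index = 115205 + 116 = 115321; at 30 labels/s that is 01:04:04:01, i.e. DF 01:04:04;01.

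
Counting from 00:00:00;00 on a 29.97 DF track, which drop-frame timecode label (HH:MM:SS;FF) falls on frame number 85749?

00:47:41;05

Ten DF minutes hold 17982 frames, so frame 85749 lies in block 4 (frames 71928–89909) with 13821 frames into that block.
The block's first minute is 1800 frames and the rest 1798 each; 13821 frames reaches minute 7, so 4 × 18 + 7 × 2 = 86 labels have been skipped so far.
Adding those back, label number 85749 + 86 = 85835 at 30 labels/s is 2861 s + 5 f = 0 h 47 min 41 s frame 5, i.e. 00:47:41;05.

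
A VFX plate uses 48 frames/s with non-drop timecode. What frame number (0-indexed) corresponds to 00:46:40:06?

134406

Total seconds to the label: (0 × 3600 + 46 × 60 + 40) = 2800.
Frame index = 2800 × 48 + 6 = 134406.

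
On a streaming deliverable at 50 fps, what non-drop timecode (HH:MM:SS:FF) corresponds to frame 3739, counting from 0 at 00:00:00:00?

3739 ÷ 50 = 74 full seconds, remainder 39 frames.
74 s = 0 h 1 min 14 s.
Timecode: 00:01:14:39.

00:01:14:39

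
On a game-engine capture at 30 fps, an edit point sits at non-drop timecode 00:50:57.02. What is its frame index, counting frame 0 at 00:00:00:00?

frame 91712

Total seconds to the label: (0 × 3600 + 50 × 60 + 57) = 3057.
Frame index = 3057 × 30 + 2 = 91712.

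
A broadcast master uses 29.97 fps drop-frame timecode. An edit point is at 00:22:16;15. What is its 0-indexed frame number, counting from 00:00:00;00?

Complete 10-minute blocks: 2, each 17982 frames → 35964.
Remaining 2 whole minutes in the current block: 1800 + 1 × 1798 = 3598 frames.
Within the current minute: 16 × 30 + 15 − 2 = 493 (labels ;00/;01 skipped at this minute). Total = 35964 + 3598 + 493 = 40055.

40055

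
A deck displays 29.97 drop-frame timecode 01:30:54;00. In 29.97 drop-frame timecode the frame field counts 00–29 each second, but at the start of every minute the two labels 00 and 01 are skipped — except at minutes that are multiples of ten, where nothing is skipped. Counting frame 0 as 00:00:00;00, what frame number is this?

As if non-drop at 30 labels/s: (1 × 3600 + 30 × 60 + 54) × 30 + 0 = 163620.
Minute boundaries passed: 90; those not divisible by 10: 90 − 9 = 81; dropped labels = 2 × 81 = 162.
Actual frame index = 163620 − 162 = 163458.

163458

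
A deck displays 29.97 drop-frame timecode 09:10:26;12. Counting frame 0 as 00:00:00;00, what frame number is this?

989802

As if non-drop at 30 labels/s: (9 × 3600 + 10 × 60 + 26) × 30 + 12 = 990792.
Minute boundaries passed: 550; those not divisible by 10: 550 − 55 = 495; dropped labels = 2 × 495 = 990.
Actual frame index = 990792 − 990 = 989802.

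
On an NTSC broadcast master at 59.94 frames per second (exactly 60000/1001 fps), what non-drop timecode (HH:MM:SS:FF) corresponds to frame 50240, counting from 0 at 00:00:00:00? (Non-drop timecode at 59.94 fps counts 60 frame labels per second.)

00:13:57:20

50240 ÷ 60 = 837 full seconds, remainder 20 frames.
837 s = 0 h 13 min 57 s.
Timecode: 00:13:57:20.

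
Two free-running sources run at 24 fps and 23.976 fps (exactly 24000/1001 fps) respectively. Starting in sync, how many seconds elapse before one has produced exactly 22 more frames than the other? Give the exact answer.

The gap grows by |24000/1001 − 24| = 24/1001 frames per second.
Time for a 22-frame gap: 22 ÷ (24/1001) = 11011/12 s.

11011/12 seconds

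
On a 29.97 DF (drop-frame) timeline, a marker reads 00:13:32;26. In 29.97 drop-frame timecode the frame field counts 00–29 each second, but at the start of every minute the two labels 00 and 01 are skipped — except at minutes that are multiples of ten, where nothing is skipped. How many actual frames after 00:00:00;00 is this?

24362

As if non-drop at 30 labels/s: (0 × 3600 + 13 × 60 + 32) × 30 + 26 = 24386.
Minute boundaries passed: 13; those not divisible by 10: 13 − 1 = 12; dropped labels = 2 × 12 = 24.
Actual frame index = 24386 − 24 = 24362.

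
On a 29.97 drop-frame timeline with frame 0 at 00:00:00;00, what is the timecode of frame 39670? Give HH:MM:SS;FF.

00:22:03;20

Ten DF minutes hold 17982 frames, so frame 39670 lies in block 2 (frames 35964–53945) with 3706 frames into that block.
The block's first minute is 1800 frames and the rest 1798 each; 3706 frames reaches minute 2, so 2 × 18 + 2 × 2 = 40 labels have been skipped so far.
Adding those back, label number 39670 + 40 = 39710 at 30 labels/s is 1323 s + 20 f = 0 h 22 min 3 s frame 20, i.e. 00:22:03;20.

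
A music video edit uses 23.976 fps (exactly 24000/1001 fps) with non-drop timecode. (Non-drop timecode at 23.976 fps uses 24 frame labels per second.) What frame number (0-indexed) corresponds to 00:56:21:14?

81158

Total seconds to the label: (0 × 3600 + 56 × 60 + 21) = 3381.
Frame index = 3381 × 24 + 14 = 81158.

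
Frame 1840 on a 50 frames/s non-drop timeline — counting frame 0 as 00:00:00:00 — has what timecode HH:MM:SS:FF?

1840 ÷ 50 = 36 full seconds, remainder 40 frames.
36 s = 0 h 0 min 36 s.
Timecode: 00:00:36:40.

00:00:36:40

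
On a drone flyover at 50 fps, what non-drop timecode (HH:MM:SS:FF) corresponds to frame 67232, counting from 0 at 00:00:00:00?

67232 ÷ 50 = 1344 full seconds, remainder 32 frames.
1344 s = 0 h 22 min 24 s.
Timecode: 00:22:24:32.

00:22:24:32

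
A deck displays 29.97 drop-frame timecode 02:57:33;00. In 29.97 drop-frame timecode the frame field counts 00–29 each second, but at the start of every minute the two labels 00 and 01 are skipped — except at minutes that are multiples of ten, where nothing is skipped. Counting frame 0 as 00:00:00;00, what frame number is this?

As if non-drop at 30 labels/s: (2 × 3600 + 57 × 60 + 33) × 30 + 0 = 319590.
Minute boundaries passed: 177; those not divisible by 10: 177 − 17 = 160; dropped labels = 2 × 160 = 320.
Actual frame index = 319590 − 320 = 319270.

319270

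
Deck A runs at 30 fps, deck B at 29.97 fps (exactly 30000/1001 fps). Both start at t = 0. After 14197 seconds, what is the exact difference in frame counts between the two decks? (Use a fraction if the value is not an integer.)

425910/1001 frames

A emits 30 × 14197 = 425910 frames; B emits 30000/1001 × 14197 = 425910000/1001.
Difference = 425910/1001 frames (≈ 425.4845); B is behind A.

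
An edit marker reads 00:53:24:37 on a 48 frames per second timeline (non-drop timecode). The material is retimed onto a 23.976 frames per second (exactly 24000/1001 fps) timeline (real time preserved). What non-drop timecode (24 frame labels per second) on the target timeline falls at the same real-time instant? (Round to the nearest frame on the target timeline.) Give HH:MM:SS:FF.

00:53:21:14

Source frame index: (0×3600 + 53×60 + 24) × 48 + 37 = 153829.
Real time: 153829 / (48) = 153829/48 s.
Target frame: (153829/48) × (24000/1001) = 5916500/77 ≈ 76837.662 → 76838.
At 24 labels/s: frame 76838 → 00:53:21:14.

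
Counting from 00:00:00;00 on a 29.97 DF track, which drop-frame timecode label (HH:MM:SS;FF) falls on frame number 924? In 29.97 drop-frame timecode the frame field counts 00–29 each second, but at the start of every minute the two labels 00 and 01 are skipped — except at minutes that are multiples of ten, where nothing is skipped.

Each 10-minute DF block holds 10 × 60 × 30 − 9 × 2 = 17982 frames. 924 ÷ 17982 → 0 full blocks, remainder 924.
Within the partial block the first minute is 1800 frames and each further minute 1798, so 0 further minute boundaries passed. Total skipped labels = 18 × 0 + 2 × 0 = 0.
Non-drop label index = 924 + 0 = 924; at 30 labels/s that is 00:00:30:24, i.e. DF 00:00:30;24.

00:00:30;24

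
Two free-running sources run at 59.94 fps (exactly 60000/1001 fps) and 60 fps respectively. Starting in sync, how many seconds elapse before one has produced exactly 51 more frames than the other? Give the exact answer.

The gap grows by |60 − 60000/1001| = 60/1001 frames per second.
Time for a 51-frame gap: 51 ÷ (60/1001) = 850.85 s.

850.85 seconds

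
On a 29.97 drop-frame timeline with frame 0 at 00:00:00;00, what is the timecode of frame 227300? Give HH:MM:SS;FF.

02:06:24;08

Ten DF minutes hold 17982 frames, so frame 227300 lies in block 12 (frames 215784–233765) with 11516 frames into that block.
The block's first minute is 1800 frames and the rest 1798 each; 11516 frames reaches minute 6, so 12 × 18 + 6 × 2 = 228 labels have been skipped so far.
Adding those back, label number 227300 + 228 = 227528 at 30 labels/s is 7584 s + 8 f = 2 h 6 min 24 s frame 8, i.e. 02:06:24;08.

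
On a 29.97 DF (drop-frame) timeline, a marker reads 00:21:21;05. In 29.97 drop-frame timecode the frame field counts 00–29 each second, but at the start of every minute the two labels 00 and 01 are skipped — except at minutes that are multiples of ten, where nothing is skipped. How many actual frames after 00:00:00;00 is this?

Complete 10-minute blocks: 2, each 17982 frames → 35964.
Remaining 1 whole minute in the current block: 1800 + 0 × 1798 = 1800 frames.
Within the current minute: 21 × 30 + 5 − 2 = 633 (labels ;00/;01 skipped at this minute). Total = 35964 + 1800 + 633 = 38397.

38397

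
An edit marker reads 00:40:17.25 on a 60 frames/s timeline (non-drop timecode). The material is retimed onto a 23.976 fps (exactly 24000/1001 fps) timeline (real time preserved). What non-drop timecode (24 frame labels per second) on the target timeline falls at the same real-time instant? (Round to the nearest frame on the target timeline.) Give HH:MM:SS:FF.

Source frame index: (0×3600 + 40×60 + 17) × 60 + 25 = 145045.
Real time: 145045 / (60) = 29009/12 s.
Target frame: (29009/12) × (24000/1001) = 58018000/1001 ≈ 57960.040 → 57960.
At 24 labels/s: frame 57960 → 00:40:15:00.

00:40:15:00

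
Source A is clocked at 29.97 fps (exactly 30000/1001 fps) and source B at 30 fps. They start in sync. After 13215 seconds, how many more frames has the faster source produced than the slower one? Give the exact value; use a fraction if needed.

396450/1001 frames

A emits 30000/1001 × 13215 = 396450000/1001 frames; B emits 30 × 13215 = 396450.
Difference = 396450/1001 frames (≈ 396.0539); B is ahead of A.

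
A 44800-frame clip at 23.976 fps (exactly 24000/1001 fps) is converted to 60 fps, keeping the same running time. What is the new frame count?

112112 frames

Target frames = source frames × (target rate / source rate) = 44800 × (60)/(24000/1001) = 44800 × 1001/400 = 112112.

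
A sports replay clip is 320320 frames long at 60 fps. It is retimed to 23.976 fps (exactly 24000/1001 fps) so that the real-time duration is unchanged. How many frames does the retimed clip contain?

128000 frames

Target frames = source frames × (target rate / source rate) = 320320 × (24000/1001)/(60) = 320320 × 400/1001 = 128000.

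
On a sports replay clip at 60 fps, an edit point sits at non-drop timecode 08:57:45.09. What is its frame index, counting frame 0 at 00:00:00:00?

Total seconds to the label: (8 × 3600 + 57 × 60 + 45) = 32265.
Frame index = 32265 × 60 + 9 = 1935909.

1935909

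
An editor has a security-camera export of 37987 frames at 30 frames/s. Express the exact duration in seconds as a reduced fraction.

37987/30 seconds

Running time = 37987 ÷ (30) = 37987 × 1/30 = 37987/30 s.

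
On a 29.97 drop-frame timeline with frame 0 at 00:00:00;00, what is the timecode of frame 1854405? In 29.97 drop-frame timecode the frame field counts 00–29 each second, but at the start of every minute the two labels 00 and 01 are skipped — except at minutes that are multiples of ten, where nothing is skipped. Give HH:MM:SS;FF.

17:11:15;11

Each 10-minute DF block holds 10 × 60 × 30 − 9 × 2 = 17982 frames. 1854405 ÷ 17982 → 103 full blocks, remainder 2259.
Within the partial block the first minute is 1800 frames and each further minute 1798, so 1 further minute boundary passed. Total skipped labels = 18 × 103 + 2 × 1 = 1856.
Non-drop label index = 1854405 + 1856 = 1856261; at 30 labels/s that is 17:11:15:11, i.e. DF 17:11:15;11.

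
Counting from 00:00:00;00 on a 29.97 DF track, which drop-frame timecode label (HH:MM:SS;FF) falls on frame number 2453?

Ten DF minutes hold 17982 frames, so frame 2453 lies in block 0 (frames 0–17981) with 2453 frames into that block.
The block's first minute is 1800 frames and the rest 1798 each; 2453 frames reaches minute 1, so 0 × 18 + 1 × 2 = 2 labels have been skipped so far.
Adding those back, label number 2453 + 2 = 2455 at 30 labels/s is 81 s + 25 f = 0 h 1 min 21 s frame 25, i.e. 00:01:21;25.

00:01:21;25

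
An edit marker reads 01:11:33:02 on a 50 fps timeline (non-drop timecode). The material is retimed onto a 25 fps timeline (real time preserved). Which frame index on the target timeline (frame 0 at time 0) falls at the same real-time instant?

frame 107326

Source frame index: (1×3600 + 11×60 + 33) × 50 + 2 = 214652.
Real time: 214652 / (50) = 107326/25 s.
Target frame: (107326/25) × (25) = 107326.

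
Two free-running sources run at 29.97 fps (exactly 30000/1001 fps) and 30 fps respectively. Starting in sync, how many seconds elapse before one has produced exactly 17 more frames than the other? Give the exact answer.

17017/30 seconds

The gap grows by |30 − 30000/1001| = 30/1001 frames per second.
Time for a 17-frame gap: 17 ÷ (30/1001) = 17017/30 s.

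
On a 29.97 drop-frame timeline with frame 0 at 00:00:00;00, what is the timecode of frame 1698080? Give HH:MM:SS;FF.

15:44:19;10

Ten DF minutes hold 17982 frames, so frame 1698080 lies in block 94 (frames 1690308–1708289) with 7772 frames into that block.
The block's first minute is 1800 frames and the rest 1798 each; 7772 frames reaches minute 4, so 94 × 18 + 4 × 2 = 1700 labels have been skipped so far.
Adding those back, label number 1698080 + 1700 = 1699780 at 30 labels/s is 56659 s + 10 f = 15 h 44 min 19 s frame 10, i.e. 15:44:19;10.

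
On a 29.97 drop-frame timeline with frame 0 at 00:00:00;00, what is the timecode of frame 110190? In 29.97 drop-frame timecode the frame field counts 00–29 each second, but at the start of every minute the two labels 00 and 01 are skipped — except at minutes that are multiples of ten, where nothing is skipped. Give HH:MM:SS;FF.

Each 10-minute DF block holds 10 × 60 × 30 − 9 × 2 = 17982 frames. 110190 ÷ 17982 → 6 full blocks, remainder 2298.
Within the partial block the first minute is 1800 frames and each further minute 1798, so 1 further minute boundary passed. Total skipped labels = 18 × 6 + 2 × 1 = 110.
Non-drop label index = 110190 + 110 = 110300; at 30 labels/s that is 01:01:16:20, i.e. DF 01:01:16;20.

01:01:16;20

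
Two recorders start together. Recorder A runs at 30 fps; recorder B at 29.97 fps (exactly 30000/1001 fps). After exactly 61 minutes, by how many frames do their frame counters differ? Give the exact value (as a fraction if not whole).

109800/1001 frames

61 min = 3660 s.
A emits 30 × 3660 = 109800 frames; B emits 30000/1001 × 3660 = 109800000/1001.
Difference = 109800/1001 frames (≈ 109.6903); B is behind A.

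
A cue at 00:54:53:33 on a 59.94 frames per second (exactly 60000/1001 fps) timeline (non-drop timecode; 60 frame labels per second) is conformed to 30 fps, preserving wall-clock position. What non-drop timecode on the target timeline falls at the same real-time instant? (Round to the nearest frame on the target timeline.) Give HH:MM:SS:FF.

Source frame index: (0×3600 + 54×60 + 53) × 60 + 33 = 197613.
Real time: 197613 / (60000/1001) = 65936871/20000 s.
Target frame: (65936871/20000) × (30) = 197810613/2000 ≈ 98905.307 → 98905.
At 30 labels/s: frame 98905 → 00:54:56:25.

00:54:56:25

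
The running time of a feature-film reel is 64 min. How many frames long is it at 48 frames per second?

184320 frames

64 min = 3840 s.
Frames = 3840 × 48 = 184320.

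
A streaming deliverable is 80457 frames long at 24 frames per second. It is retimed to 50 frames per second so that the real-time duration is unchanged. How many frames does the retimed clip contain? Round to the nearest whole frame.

Frames at target rate = 80457 × (50) / (24) = 670475/4 ≈ 167618.750.
Nearest whole frame: 167619.

167619 frames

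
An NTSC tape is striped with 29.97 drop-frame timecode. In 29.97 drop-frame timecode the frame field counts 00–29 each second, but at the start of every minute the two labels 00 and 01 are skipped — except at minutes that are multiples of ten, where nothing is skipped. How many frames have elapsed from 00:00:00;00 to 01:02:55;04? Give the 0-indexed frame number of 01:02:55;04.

113142

Complete 10-minute blocks: 6, each 17982 frames → 107892.
Remaining 2 whole minutes in the current block: 1800 + 1 × 1798 = 3598 frames.
Within the current minute: 55 × 30 + 4 − 2 = 1652 (labels ;00/;01 skipped at this minute). Total = 107892 + 3598 + 1652 = 113142.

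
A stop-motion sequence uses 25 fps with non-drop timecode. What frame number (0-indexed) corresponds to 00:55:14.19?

Total seconds to the label: (0 × 3600 + 55 × 60 + 14) = 3314.
Frame index = 3314 × 25 + 19 = 82869.

82869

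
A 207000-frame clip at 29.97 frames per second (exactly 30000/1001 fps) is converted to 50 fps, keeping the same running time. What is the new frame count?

345345 frames

Target frames = source frames × (target rate / source rate) = 207000 × (50)/(30000/1001) = 207000 × 1001/600 = 345345.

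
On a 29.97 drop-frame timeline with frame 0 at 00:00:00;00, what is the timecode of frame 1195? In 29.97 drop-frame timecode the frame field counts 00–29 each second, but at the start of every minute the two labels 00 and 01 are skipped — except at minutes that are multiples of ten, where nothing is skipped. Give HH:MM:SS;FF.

00:00:39;25

Ten DF minutes hold 17982 frames, so frame 1195 lies in block 0 (frames 0–17981) with 1195 frames into that block.
The block's first minute is 1800 frames and the rest 1798 each; 1195 frames reaches minute 0, so 0 × 18 + 0 × 2 = 0 labels have been skipped so far.
Adding those back, label number 1195 + 0 = 1195 at 30 labels/s is 39 s + 25 f = 0 h 0 min 39 s frame 25, i.e. 00:00:39;25.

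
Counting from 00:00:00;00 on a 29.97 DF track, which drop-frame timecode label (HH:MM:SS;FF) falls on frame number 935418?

08:40:11;24

Each 10-minute DF block holds 10 × 60 × 30 − 9 × 2 = 17982 frames. 935418 ÷ 17982 → 52 full blocks, remainder 354.
Within the partial block the first minute is 1800 frames and each further minute 1798, so 0 further minute boundaries passed. Total skipped labels = 18 × 52 + 2 × 0 = 936.
Non-drop label index = 935418 + 936 = 936354; at 30 labels/s that is 08:40:11:24, i.e. DF 08:40:11;24.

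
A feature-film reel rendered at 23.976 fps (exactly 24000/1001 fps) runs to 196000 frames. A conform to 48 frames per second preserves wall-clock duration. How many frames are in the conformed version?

392392 frames

Target frames = source frames × (target rate / source rate) = 196000 × (48)/(24000/1001) = 196000 × 1001/500 = 392392.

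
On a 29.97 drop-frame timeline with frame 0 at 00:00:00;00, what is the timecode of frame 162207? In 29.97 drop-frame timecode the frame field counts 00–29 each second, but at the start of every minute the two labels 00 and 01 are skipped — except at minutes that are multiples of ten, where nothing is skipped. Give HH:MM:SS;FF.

Each 10-minute DF block holds 10 × 60 × 30 − 9 × 2 = 17982 frames. 162207 ÷ 17982 → 9 full blocks, remainder 369.
Within the partial block the first minute is 1800 frames and each further minute 1798, so 0 further minute boundaries passed. Total skipped labels = 18 × 9 + 2 × 0 = 162.
Non-drop label index = 162207 + 162 = 162369; at 30 labels/s that is 01:30:12:09, i.e. DF 01:30:12;09.

01:30:12;09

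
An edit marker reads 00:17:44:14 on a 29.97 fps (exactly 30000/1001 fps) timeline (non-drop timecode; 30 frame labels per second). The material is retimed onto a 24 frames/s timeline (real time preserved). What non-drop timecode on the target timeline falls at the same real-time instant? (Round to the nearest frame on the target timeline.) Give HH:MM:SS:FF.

Source frame index: (0×3600 + 17×60 + 44) × 30 + 14 = 31934.
Real time: 31934 / (30000/1001) = 15982967/15000 s.
Target frame: (15982967/15000) × (24) = 15982967/625 ≈ 25572.747 → 25573.
At 24 labels/s: frame 25573 → 00:17:45:13.

00:17:45:13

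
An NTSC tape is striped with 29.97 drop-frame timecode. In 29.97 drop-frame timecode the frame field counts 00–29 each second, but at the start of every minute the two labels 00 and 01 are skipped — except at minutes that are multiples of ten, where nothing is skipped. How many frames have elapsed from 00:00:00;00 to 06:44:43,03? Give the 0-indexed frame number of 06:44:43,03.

Complete 10-minute blocks: 40, each 17982 frames → 719280.
Remaining 4 whole minutes in the current block: 1800 + 3 × 1798 = 7194 frames.
Within the current minute: 43 × 30 + 3 − 2 = 1291 (labels ;00/;01 skipped at this minute). Total = 719280 + 7194 + 1291 = 727765.

727765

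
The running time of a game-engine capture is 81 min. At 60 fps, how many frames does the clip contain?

81 min = 4860 s.
Frames = 4860 × 60 = 291600.

291600 frames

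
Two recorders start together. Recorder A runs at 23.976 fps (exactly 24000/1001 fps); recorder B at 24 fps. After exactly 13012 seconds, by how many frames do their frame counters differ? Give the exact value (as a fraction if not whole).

A emits 24000/1001 × 13012 = 312288000/1001 frames; B emits 24 × 13012 = 312288.
Difference = 312288/1001 frames (≈ 311.9760); B is ahead of A.

312288/1001 frames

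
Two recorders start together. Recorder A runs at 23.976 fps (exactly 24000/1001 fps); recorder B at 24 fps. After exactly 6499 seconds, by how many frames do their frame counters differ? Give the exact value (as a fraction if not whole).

155976/1001 frames

A emits 24000/1001 × 6499 = 155976000/1001 frames; B emits 24 × 6499 = 155976.
Difference = 155976/1001 frames (≈ 155.8202); B is ahead of A.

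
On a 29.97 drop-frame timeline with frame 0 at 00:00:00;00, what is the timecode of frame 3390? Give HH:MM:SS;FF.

Ten DF minutes hold 17982 frames, so frame 3390 lies in block 0 (frames 0–17981) with 3390 frames into that block.
The block's first minute is 1800 frames and the rest 1798 each; 3390 frames reaches minute 1, so 0 × 18 + 1 × 2 = 2 labels have been skipped so far.
Adding those back, label number 3390 + 2 = 3392 at 30 labels/s is 113 s + 2 f = 0 h 1 min 53 s frame 2, i.e. 00:01:53;02.

00:01:53;02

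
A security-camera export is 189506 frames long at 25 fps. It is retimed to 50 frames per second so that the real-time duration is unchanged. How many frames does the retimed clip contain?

379012 frames

Target frames = source frames × (target rate / source rate) = 189506 × (50)/(25) = 189506 × 2 = 379012.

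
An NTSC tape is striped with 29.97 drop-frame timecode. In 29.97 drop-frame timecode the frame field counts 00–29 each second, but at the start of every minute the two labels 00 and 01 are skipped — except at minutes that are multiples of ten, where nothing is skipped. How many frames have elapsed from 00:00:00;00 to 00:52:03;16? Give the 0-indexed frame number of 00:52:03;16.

Complete 10-minute blocks: 5, each 17982 frames → 89910.
Remaining 2 whole minutes in the current block: 1800 + 1 × 1798 = 3598 frames.
Within the current minute: 3 × 30 + 16 − 2 = 104 (labels ;00/;01 skipped at this minute). Total = 89910 + 3598 + 104 = 93612.

93612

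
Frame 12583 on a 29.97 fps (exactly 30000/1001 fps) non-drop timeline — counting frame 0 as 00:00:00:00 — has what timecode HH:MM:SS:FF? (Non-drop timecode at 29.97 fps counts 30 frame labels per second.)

12583 ÷ 30 = 419 full seconds, remainder 13 frames.
419 s = 0 h 6 min 59 s.
Timecode: 00:06:59:13.

00:06:59:13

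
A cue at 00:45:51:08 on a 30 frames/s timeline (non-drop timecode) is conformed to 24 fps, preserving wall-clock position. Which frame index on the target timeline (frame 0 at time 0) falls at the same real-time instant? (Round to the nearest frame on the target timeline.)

frame 66030

Source frame index: (0×3600 + 45×60 + 51) × 30 + 8 = 82538.
Real time: 82538 / (30) = 41269/15 s.
Target frame: (41269/15) × (24) = 330152/5 ≈ 66030.400 → 66030.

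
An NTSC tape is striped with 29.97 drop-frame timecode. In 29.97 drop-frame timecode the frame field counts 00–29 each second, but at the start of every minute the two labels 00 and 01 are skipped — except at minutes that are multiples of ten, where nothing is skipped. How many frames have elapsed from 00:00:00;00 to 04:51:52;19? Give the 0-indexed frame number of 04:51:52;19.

As if non-drop at 30 labels/s: (4 × 3600 + 51 × 60 + 52) × 30 + 19 = 525379.
Minute boundaries passed: 291; those not divisible by 10: 291 − 29 = 262; dropped labels = 2 × 262 = 524.
Actual frame index = 525379 − 524 = 524855.

524855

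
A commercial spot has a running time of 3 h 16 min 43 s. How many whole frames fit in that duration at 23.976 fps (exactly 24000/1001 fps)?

282989 frames

3 h 16 min 43 s = 11803 s.
Frames = 11803 × 24000/1001 = 25752000/91 ≈ 282989.0110.
Complete frames: 282989.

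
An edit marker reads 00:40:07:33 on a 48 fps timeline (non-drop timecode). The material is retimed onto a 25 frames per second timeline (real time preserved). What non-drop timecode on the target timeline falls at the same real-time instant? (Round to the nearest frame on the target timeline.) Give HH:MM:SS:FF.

Source frame index: (0×3600 + 40×60 + 7) × 48 + 33 = 115569.
Real time: 115569 / (48) = 38523/16 s.
Target frame: (38523/16) × (25) = 963075/16 ≈ 60192.188 → 60192.
At 25 labels/s: frame 60192 → 00:40:07:17.

00:40:07:17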